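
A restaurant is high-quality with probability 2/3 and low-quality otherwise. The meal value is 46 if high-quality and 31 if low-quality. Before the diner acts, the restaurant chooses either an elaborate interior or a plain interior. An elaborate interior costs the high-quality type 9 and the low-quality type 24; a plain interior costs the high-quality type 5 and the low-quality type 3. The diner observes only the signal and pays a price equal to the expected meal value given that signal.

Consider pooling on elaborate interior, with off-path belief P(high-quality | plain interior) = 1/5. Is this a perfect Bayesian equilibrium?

No

On the equilibrium path (elaborate interior) the diner holds the prior 2/3 and pays 2/3·46 + 1/3·31 = 41. Off-path (plain interior) belief 1/5 gives 1/5·46 + 4/5·31 = 34.
High-quality: elaborate interior gives 41 − 9 = 32; plain interior gives 34 − 5 = 29. Stays. ✓
Low-quality: elaborate interior gives 41 − 24 = 17; plain interior gives 34 − 3 = 31. Deviates. ✗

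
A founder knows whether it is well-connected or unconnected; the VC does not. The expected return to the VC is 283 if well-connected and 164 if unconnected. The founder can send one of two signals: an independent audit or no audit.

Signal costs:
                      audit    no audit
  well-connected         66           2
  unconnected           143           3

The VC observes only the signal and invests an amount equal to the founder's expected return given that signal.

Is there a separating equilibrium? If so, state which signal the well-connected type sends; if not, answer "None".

audit

Try well-connected → audit, unconnected → no audit:
  Under separation the VC infers type exactly: audit → well-connected (pays 283), no audit → unconnected (pays 164).
  Well-connected: audit gives 283 − 66 = 217; no audit gives 164 − 2 = 162. No deviation. ✓
  Unconnected: no audit gives 164 − 3 = 161; audit gives 283 − 143 = 140. No deviation. ✓
Both hold — the well-connected type sends audit.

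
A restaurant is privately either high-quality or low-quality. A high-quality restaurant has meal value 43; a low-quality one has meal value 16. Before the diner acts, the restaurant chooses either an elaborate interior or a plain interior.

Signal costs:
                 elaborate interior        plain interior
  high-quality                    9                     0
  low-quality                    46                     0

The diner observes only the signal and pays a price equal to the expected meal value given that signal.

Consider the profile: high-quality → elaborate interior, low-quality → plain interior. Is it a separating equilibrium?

Under separation the diner infers type exactly: elaborate interior → high-quality (pays 43), plain interior → low-quality (pays 16).
High-quality: elaborate interior gives 43 − 9 = 34; plain interior gives 16 − 0 = 16. No deviation. ✓
Low-quality: plain interior gives 16 − 0 = 16; elaborate interior gives 43 − 46 = -3. No deviation. ✓
Both incentive constraints hold.

Yes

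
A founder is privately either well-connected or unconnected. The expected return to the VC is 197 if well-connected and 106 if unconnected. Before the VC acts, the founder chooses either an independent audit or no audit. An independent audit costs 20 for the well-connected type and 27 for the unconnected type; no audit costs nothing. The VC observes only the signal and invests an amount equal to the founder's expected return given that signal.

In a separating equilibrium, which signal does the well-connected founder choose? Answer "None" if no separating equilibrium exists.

Try well-connected → audit, unconnected → no audit:
  If types separate, audit earns payment 197 and no audit earns 106.
  Well-connected: audit gives 197 − 20 = 177; no audit gives 106 − 0 = 106. No deviation. ✓
  Unconnected: no audit gives 106 − 0 = 106; audit gives 197 − 27 = 170. Would deviate. ✗
Try well-connected → no audit, unconnected → audit:
  If types separate, no audit earns payment 197 and audit earns 106.
  Well-connected: no audit gives 197 − 0 = 197; audit gives 106 − 20 = 86. No deviation. ✓
  Unconnected: audit gives 106 − 27 = 79; no audit gives 197 − 0 = 197. Would deviate. ✗
Neither assignment is incentive-compatible.

None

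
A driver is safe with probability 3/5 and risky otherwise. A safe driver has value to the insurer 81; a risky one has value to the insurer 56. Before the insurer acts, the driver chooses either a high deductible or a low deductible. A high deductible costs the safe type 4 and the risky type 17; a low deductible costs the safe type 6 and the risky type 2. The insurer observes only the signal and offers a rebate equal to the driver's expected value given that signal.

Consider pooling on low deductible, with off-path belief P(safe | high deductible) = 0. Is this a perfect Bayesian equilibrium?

Yes

At the pooled signal (low deductible) the insurer holds the prior 3/5 and pays 3/5·81 + 2/5·56 = 71. Off-path (high deductible) belief 0 gives 0·81 + 1·56 = 56.
Safe: low deductible gives 71 − 6 = 65; high deductible gives 56 − 4 = 52. Stays. ✓
Risky: low deductible gives 71 − 2 = 69; high deductible gives 56 − 17 = 39. Stays. ✓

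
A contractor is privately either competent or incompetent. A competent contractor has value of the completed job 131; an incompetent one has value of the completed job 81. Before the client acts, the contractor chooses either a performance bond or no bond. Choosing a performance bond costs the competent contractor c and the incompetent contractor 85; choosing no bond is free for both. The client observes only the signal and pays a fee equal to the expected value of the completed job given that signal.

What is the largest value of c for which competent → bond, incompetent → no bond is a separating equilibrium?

50

Under separation: bond → competent (pays 131); no bond → incompetent (pays 81).
Incompetent: 81 − 0 = 81 ≥ 131 − 85 = 46. Holds regardless of c. ✓
Competent: 131 − c ≥ 81 − 0, so c ≤ 131 − 81 = 50.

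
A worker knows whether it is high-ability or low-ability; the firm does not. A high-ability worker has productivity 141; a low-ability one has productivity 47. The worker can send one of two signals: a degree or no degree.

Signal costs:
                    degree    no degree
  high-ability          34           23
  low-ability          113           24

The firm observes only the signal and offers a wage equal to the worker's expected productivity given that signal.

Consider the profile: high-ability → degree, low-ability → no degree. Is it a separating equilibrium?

No

If types separate, degree earns payment 141 and no degree earns 47.
High-ability: degree gives 141 − 34 = 107; no degree gives 47 − 23 = 24. No deviation. ✓
Low-ability: no degree gives 47 − 24 = 23; degree gives 141 − 113 = 28. Would deviate. ✗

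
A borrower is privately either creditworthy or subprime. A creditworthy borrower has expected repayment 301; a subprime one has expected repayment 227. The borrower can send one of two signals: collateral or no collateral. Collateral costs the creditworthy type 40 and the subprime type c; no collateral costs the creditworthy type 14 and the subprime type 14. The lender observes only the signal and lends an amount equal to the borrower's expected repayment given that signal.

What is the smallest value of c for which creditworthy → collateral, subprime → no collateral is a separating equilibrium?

Under separation: collateral → creditworthy (pays 301); no collateral → subprime (pays 227).
Creditworthy: 301 − 40 = 261 ≥ 227 − 14 = 213. Holds regardless of c. ✓
Subprime: 227 − 14 ≥ 301 − c, so c ≥ 301 − 213 = 88.

88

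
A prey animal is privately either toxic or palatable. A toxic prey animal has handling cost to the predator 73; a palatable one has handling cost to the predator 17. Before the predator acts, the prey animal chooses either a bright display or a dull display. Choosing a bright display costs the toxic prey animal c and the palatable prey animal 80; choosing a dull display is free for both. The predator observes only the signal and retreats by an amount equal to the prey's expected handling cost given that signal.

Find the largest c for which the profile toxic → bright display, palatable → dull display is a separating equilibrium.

56

Under separation: bright display → toxic (pays 73); dull display → palatable (pays 17).
Palatable: 17 − 0 = 17 ≥ 73 − 80 = -7. Holds regardless of c. ✓
Toxic: 73 − c ≥ 17 − 0, so c ≤ 73 − 17 = 56.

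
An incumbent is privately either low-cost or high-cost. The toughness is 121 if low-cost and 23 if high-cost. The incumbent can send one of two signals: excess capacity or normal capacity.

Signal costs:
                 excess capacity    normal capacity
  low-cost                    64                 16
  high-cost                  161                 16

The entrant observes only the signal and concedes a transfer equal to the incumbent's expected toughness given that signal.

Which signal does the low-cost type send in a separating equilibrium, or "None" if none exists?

Try low-cost → excess capacity, high-cost → normal capacity:
  Under separation the entrant infers type exactly: excess capacity → low-cost (pays 121), normal capacity → high-cost (pays 23).
  Low-cost: excess capacity gives 121 − 64 = 57; normal capacity gives 23 − 16 = 7. No deviation. ✓
  High-cost: normal capacity gives 23 − 16 = 7; excess capacity gives 121 − 161 = -40. No deviation. ✓
Both hold — the low-cost type sends excess capacity.

excess capacity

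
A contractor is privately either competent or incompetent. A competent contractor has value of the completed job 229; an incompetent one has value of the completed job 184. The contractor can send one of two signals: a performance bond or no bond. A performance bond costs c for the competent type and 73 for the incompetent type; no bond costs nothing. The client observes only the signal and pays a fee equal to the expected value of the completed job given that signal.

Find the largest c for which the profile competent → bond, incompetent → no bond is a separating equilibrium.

45

Under separation: bond → competent (pays 229); no bond → incompetent (pays 184).
Incompetent: 184 − 0 = 184 ≥ 229 − 73 = 156. Holds regardless of c. ✓
Competent: 229 − c ≥ 184 − 0, so c ≤ 229 − 184 = 45.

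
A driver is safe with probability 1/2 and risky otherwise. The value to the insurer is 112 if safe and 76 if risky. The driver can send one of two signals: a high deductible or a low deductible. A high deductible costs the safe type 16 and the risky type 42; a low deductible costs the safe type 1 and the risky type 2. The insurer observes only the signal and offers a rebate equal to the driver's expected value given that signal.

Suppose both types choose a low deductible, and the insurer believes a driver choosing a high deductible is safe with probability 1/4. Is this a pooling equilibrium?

At the pooled signal (low deductible) the insurer holds the prior 1/2 and pays 1/2·112 + 1/2·76 = 94. Off-path (high deductible) belief 1/4 gives 1/4·112 + 3/4·76 = 85.
Safe: low deductible gives 94 − 1 = 93; high deductible gives 85 − 16 = 69. Stays. ✓
Risky: low deductible gives 94 − 2 = 92; high deductible gives 85 − 42 = 43. Stays. ✓

Yes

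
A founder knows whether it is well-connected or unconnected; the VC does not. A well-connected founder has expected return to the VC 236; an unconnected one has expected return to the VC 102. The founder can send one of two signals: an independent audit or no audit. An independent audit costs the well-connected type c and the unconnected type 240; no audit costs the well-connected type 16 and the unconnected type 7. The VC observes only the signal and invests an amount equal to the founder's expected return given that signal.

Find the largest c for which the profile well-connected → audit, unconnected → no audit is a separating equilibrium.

150

Under separation: audit → well-connected (pays 236); no audit → unconnected (pays 102).
Unconnected: 102 − 7 = 95 ≥ 236 − 240 = -4. Holds regardless of c. ✓
Well-connected: 236 − c ≥ 102 − 16, so c ≤ 236 − 86 = 150.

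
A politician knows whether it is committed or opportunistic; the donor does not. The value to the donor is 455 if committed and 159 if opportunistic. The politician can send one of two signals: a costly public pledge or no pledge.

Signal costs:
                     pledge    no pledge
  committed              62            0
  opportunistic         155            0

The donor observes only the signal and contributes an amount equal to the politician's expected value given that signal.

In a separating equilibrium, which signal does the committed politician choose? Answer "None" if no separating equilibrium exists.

Try committed → pledge, opportunistic → no pledge:
  If types separate, pledge earns payment 455 and no pledge earns 159.
  Committed: pledge gives 455 − 62 = 393; no pledge gives 159 − 0 = 159. No deviation. ✓
  Opportunistic: no pledge gives 159 − 0 = 159; pledge gives 455 − 155 = 300. Would deviate. ✗
Try committed → no pledge, opportunistic → pledge:
  If types separate, no pledge earns payment 455 and pledge earns 159.
  Committed: no pledge gives 455 − 0 = 455; pledge gives 159 − 62 = 97. No deviation. ✓
  Opportunistic: pledge gives 159 − 155 = 4; no pledge gives 455 − 0 = 455. Would deviate. ✗
Neither assignment is incentive-compatible.

None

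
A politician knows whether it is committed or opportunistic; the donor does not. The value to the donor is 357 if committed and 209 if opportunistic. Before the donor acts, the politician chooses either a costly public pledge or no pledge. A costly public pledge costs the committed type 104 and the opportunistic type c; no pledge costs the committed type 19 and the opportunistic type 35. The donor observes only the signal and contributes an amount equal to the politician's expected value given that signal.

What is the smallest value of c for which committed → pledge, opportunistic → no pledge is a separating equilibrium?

183

Under separation: pledge → committed (pays 357); no pledge → opportunistic (pays 209).
Committed: 357 − 104 = 253 ≥ 209 − 19 = 190. Holds regardless of c. ✓
Opportunistic: 209 − 35 ≥ 357 − c, so c ≥ 357 − 174 = 183.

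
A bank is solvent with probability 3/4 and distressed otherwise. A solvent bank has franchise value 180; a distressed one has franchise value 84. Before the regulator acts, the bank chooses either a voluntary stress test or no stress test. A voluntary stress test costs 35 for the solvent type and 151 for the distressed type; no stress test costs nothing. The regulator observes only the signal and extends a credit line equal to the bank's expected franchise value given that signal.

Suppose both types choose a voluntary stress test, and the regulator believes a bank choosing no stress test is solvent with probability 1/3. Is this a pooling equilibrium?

No

On the equilibrium path (stress test) the regulator holds the prior 3/4 and pays 3/4·180 + 1/4·84 = 156. Off-path (no stress test) belief 1/3 gives 1/3·180 + 2/3·84 = 116.
Solvent: stress test gives 156 − 35 = 121; no stress test gives 116 − 0 = 116. Stays. ✓
Distressed: stress test gives 156 − 151 = 5; no stress test gives 116 − 0 = 116. Deviates. ✗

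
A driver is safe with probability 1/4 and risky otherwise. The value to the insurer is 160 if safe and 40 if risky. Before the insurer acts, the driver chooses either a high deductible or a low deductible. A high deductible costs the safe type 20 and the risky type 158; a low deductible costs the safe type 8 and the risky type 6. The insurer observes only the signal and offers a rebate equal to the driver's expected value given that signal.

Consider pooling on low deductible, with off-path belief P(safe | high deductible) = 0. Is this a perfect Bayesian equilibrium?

At the pooled signal (low deductible) the insurer holds the prior 1/4 and pays 1/4·160 + 3/4·40 = 70. Off-path (high deductible) belief 0 gives 0·160 + 1·40 = 40.
Safe: low deductible gives 70 − 8 = 62; high deductible gives 40 − 20 = 20. Stays. ✓
Risky: low deductible gives 70 − 6 = 64; high deductible gives 40 − 158 = -118. Stays. ✓

Yes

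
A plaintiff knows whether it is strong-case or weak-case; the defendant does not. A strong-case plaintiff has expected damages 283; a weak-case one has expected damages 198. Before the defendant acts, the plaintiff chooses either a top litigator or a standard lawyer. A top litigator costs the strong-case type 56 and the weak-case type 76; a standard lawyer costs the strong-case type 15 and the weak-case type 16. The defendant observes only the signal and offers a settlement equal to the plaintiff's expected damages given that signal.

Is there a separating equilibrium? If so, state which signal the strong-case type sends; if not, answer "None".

None

Try strong-case → top litigator, weak-case → standard lawyer:
  Under separation the defendant infers type exactly: top litigator → strong-case (pays 283), standard lawyer → weak-case (pays 198).
  Strong-case: top litigator gives 283 − 56 = 227; standard lawyer gives 198 − 15 = 183. No deviation. ✓
  Weak-case: standard lawyer gives 198 − 16 = 182; top litigator gives 283 − 76 = 207. Would deviate. ✗
Try strong-case → standard lawyer, weak-case → top litigator:
  Under separation the defendant infers type exactly: standard lawyer → strong-case (pays 283), top litigator → weak-case (pays 198).
  Strong-case: standard lawyer gives 283 − 15 = 268; top litigator gives 198 − 56 = 142. No deviation. ✓
  Weak-case: top litigator gives 198 − 76 = 122; standard lawyer gives 283 − 16 = 267. Would deviate. ✗
Neither assignment is incentive-compatible.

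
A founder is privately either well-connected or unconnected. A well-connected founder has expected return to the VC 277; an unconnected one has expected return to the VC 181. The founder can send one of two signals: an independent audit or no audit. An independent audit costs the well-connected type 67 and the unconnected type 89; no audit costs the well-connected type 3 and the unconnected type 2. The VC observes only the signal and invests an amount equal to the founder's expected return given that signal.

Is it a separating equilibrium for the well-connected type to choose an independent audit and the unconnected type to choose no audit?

If types separate, audit earns payment 277 and no audit earns 181.
Well-connected: audit gives 277 − 67 = 210; no audit gives 181 − 3 = 178. No deviation. ✓
Unconnected: no audit gives 181 − 2 = 179; audit gives 277 − 89 = 188. Would deviate. ✗

No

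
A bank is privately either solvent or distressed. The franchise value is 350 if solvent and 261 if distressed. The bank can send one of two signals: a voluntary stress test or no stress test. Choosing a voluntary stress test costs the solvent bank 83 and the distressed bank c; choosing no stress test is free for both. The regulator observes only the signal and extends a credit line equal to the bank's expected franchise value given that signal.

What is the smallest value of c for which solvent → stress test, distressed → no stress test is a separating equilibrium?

Under separation: stress test → solvent (pays 350); no stress test → distressed (pays 261).
Solvent: 350 − 83 = 267 ≥ 261 − 0 = 261. Holds regardless of c. ✓
Distressed: 261 − 0 ≥ 350 − c, so c ≥ 350 − 261 = 89.

89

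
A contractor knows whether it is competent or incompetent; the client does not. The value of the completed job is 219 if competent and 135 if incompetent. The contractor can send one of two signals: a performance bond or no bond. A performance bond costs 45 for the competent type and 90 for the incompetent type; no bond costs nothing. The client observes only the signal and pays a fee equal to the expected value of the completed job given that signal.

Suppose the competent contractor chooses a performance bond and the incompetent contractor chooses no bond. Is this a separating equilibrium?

Yes

If types separate, bond earns payment 219 and no bond earns 135.
Competent: bond gives 219 − 45 = 174; no bond gives 135 − 0 = 135. No deviation. ✓
Incompetent: no bond gives 135 − 0 = 135; bond gives 219 − 90 = 129. No deviation. ✓
Both incentive constraints hold.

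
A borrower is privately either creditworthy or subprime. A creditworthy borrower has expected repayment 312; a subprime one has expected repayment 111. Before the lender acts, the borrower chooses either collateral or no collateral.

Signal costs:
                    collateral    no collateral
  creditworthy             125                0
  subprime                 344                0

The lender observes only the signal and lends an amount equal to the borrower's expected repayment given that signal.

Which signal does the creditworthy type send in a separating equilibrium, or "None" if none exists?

collateral

Try creditworthy → collateral, subprime → no collateral:
  If types separate, collateral earns payment 312 and no collateral earns 111.
  Creditworthy: collateral gives 312 − 125 = 187; no collateral gives 111 − 0 = 111. No deviation. ✓
  Subprime: no collateral gives 111 − 0 = 111; collateral gives 312 − 344 = -32. No deviation. ✓
Both hold — the creditworthy type sends collateral.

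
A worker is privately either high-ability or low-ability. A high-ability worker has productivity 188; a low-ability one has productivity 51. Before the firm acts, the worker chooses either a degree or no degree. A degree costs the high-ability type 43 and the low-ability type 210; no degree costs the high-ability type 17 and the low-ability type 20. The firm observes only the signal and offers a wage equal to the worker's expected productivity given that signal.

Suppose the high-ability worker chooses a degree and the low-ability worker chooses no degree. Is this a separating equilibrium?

Yes

If types separate, degree earns payment 188 and no degree earns 51.
High-ability: degree gives 188 − 43 = 145; no degree gives 51 − 17 = 34. No deviation. ✓
Low-ability: no degree gives 51 − 20 = 31; degree gives 188 − 210 = -22. No deviation. ✓
Both incentive constraints hold.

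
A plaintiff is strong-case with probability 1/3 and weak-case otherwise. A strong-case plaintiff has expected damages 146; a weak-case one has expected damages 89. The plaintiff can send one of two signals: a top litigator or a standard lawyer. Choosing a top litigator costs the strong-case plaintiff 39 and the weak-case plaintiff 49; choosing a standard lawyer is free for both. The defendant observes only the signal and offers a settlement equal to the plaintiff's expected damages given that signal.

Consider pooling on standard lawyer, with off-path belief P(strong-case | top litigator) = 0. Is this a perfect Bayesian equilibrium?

Yes

At the pooled signal (standard lawyer) the defendant holds the prior 1/3 and pays 1/3·146 + 2/3·89 = 108. Off-path (top litigator) belief 0 gives 0·146 + 1·89 = 89.
Strong-case: standard lawyer gives 108 − 0 = 108; top litigator gives 89 − 39 = 50. Stays. ✓
Weak-case: standard lawyer gives 108 − 0 = 108; top litigator gives 89 − 49 = 40. Stays. ✓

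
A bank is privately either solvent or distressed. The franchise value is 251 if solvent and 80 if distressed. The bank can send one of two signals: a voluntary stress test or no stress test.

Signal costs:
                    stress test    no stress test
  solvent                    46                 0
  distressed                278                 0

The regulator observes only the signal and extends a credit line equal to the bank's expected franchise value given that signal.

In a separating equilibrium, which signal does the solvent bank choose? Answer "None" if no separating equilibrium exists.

Try solvent → stress test, distressed → no stress test:
  If types separate, stress test earns payment 251 and no stress test earns 80.
  Solvent: stress test gives 251 − 46 = 205; no stress test gives 80 − 0 = 80. No deviation. ✓
  Distressed: no stress test gives 80 − 0 = 80; stress test gives 251 − 278 = -27. No deviation. ✓
Both hold — the solvent type sends stress test.

stress test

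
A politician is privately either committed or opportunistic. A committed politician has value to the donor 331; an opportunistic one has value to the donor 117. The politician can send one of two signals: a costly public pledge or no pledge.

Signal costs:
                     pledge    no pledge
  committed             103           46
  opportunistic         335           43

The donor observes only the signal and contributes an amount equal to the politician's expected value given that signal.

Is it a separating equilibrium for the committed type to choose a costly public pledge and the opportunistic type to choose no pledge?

Under separation the donor infers type exactly: pledge → committed (pays 331), no pledge → opportunistic (pays 117).
Committed: pledge gives 331 − 103 = 228; no pledge gives 117 − 46 = 71. No deviation. ✓
Opportunistic: no pledge gives 117 − 43 = 74; pledge gives 331 − 335 = -4. No deviation. ✓
Both incentive constraints hold.

Yes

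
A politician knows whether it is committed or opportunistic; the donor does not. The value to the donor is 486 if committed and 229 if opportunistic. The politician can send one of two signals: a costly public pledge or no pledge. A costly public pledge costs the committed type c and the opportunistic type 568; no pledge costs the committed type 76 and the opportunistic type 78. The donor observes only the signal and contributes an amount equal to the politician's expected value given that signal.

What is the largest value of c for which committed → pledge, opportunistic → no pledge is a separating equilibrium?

Under separation: pledge → committed (pays 486); no pledge → opportunistic (pays 229).
Opportunistic: 229 − 78 = 151 ≥ 486 − 568 = -82. Holds regardless of c. ✓
Committed: 486 − c ≥ 229 − 76, so c ≤ 486 − 153 = 333.

333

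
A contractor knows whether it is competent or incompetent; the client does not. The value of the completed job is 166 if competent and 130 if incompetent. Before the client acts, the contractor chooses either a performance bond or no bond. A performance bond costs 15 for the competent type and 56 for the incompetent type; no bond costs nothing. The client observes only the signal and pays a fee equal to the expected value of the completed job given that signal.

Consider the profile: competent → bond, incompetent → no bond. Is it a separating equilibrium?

Yes

If types separate, bond earns payment 166 and no bond earns 130.
Competent: bond gives 166 − 15 = 151; no bond gives 130 − 0 = 130. No deviation. ✓
Incompetent: no bond gives 130 − 0 = 130; bond gives 166 − 56 = 110. No deviation. ✓
Both incentive constraints hold.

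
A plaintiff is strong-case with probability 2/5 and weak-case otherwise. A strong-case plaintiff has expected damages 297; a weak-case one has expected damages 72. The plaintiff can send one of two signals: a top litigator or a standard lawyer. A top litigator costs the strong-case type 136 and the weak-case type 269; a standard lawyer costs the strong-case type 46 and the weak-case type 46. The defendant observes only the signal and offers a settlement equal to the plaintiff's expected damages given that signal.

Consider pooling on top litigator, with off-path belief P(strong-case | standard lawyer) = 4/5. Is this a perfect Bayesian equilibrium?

At the pooled signal (top litigator) the defendant holds the prior 2/5 and pays 2/5·297 + 3/5·72 = 162. Off-path (standard lawyer) belief 4/5 gives 4/5·297 + 1/5·72 = 252.
Strong-case: top litigator gives 162 − 136 = 26; standard lawyer gives 252 − 46 = 206. Deviates. ✗
Weak-case: top litigator gives 162 − 269 = -107; standard lawyer gives 252 − 46 = 206. Deviates. ✗

No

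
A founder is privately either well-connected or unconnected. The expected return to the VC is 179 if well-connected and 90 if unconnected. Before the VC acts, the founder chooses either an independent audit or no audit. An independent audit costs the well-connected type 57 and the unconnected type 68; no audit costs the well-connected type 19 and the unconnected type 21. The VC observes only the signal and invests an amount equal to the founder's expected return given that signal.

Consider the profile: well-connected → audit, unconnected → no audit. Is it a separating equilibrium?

No

If types separate, audit earns payment 179 and no audit earns 90.
Well-connected: audit gives 179 − 57 = 122; no audit gives 90 − 19 = 71. No deviation. ✓
Unconnected: no audit gives 90 − 21 = 69; audit gives 179 − 68 = 111. Would deviate. ✗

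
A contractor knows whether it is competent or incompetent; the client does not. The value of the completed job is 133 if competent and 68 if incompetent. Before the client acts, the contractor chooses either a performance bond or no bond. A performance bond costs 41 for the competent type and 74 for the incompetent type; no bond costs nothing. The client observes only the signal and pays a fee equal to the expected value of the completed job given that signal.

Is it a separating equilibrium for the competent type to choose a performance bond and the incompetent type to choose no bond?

If types separate, bond earns payment 133 and no bond earns 68.
Competent: bond gives 133 − 41 = 92; no bond gives 68 − 0 = 68. No deviation. ✓
Incompetent: no bond gives 68 − 0 = 68; bond gives 133 − 74 = 59. No deviation. ✓
Neither type gains from mimicking the other.

Yes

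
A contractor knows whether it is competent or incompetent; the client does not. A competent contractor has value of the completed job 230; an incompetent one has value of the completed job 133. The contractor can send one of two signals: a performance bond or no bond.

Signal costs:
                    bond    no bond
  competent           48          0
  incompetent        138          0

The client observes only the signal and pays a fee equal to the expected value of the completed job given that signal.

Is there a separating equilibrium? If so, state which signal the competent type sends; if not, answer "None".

Try competent → bond, incompetent → no bond:
  Under separation the client infers type exactly: bond → competent (pays 230), no bond → incompetent (pays 133).
  Competent: bond gives 230 − 48 = 182; no bond gives 133 − 0 = 133. No deviation. ✓
  Incompetent: no bond gives 133 − 0 = 133; bond gives 230 − 138 = 92. No deviation. ✓
Both hold — the competent type sends bond.

bond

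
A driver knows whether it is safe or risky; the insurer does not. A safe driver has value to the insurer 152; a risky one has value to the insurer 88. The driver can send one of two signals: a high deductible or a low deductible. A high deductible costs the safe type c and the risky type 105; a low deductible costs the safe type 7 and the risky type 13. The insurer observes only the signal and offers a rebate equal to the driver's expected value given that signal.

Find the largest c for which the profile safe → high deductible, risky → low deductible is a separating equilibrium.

71

Under separation: high deductible → safe (pays 152); low deductible → risky (pays 88).
Risky: 88 − 13 = 75 ≥ 152 − 105 = 47. Holds regardless of c. ✓
Safe: 152 − c ≥ 88 − 7, so c ≤ 152 − 81 = 71.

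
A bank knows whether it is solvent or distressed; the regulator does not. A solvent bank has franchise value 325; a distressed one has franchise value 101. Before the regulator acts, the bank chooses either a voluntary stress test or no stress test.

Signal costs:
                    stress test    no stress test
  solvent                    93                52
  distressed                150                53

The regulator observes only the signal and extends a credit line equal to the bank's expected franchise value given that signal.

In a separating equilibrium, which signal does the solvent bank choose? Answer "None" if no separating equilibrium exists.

None

Try solvent → stress test, distressed → no stress test:
  Under separation the regulator infers type exactly: stress test → solvent (pays 325), no stress test → distressed (pays 101).
  Solvent: stress test gives 325 − 93 = 232; no stress test gives 101 − 52 = 49. No deviation. ✓
  Distressed: no stress test gives 101 − 53 = 48; stress test gives 325 − 150 = 175. Would deviate. ✗
Try solvent → no stress test, distressed → stress test:
  Under separation the regulator infers type exactly: no stress test → solvent (pays 325), stress test → distressed (pays 101).
  Solvent: no stress test gives 325 − 52 = 273; stress test gives 101 − 93 = 8. No deviation. ✓
  Distressed: stress test gives 101 − 150 = -49; no stress test gives 325 − 53 = 272. Would deviate. ✗
Neither assignment is incentive-compatible.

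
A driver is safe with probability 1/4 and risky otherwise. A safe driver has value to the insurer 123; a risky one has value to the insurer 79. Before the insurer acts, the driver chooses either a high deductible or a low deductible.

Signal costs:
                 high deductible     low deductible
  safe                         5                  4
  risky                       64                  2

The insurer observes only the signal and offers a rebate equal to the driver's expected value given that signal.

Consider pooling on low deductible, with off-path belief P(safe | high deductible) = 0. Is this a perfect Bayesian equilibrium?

On the equilibrium path (low deductible) the insurer holds the prior 1/4 and pays 1/4·123 + 3/4·79 = 90. Off-path (high deductible) belief 0 gives 0·123 + 1·79 = 79.
Safe: low deductible gives 90 − 4 = 86; high deductible gives 79 − 5 = 74. Stays. ✓
Risky: low deductible gives 90 − 2 = 88; high deductible gives 79 − 64 = 15. Stays. ✓
Beliefs are Bayes-consistent on-path and both types best-respond.

Yes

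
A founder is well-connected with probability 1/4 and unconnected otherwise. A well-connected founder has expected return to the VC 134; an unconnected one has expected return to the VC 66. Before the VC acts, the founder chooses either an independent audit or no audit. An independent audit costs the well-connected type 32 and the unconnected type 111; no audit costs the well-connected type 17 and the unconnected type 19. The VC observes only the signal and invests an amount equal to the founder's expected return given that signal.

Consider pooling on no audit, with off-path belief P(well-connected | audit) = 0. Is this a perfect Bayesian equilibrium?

At the pooled signal (no audit) the VC holds the prior 1/4 and pays 1/4·134 + 3/4·66 = 83. Off-path (audit) belief 0 gives 0·134 + 1·66 = 66.
Well-connected: no audit gives 83 − 17 = 66; audit gives 66 − 32 = 34. Stays. ✓
Unconnected: no audit gives 83 − 19 = 64; audit gives 66 − 111 = -45. Stays. ✓

Yes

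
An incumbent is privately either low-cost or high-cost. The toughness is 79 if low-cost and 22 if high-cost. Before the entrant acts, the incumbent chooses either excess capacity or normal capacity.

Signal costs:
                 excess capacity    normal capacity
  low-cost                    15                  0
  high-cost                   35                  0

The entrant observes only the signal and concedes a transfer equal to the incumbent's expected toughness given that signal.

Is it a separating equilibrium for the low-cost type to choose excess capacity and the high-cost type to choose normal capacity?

If types separate, excess capacity earns payment 79 and normal capacity earns 22.
Low-cost: excess capacity gives 79 − 15 = 64; normal capacity gives 22 − 0 = 22. No deviation. ✓
High-cost: normal capacity gives 22 − 0 = 22; excess capacity gives 79 − 35 = 44. Would deviate. ✗

No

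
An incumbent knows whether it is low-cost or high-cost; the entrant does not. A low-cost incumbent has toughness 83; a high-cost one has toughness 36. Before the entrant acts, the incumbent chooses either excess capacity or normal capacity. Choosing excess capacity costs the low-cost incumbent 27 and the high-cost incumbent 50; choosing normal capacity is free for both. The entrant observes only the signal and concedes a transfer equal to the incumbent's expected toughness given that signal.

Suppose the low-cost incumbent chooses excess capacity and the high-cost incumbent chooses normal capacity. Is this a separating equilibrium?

If types separate, excess capacity earns payment 83 and normal capacity earns 36.
Low-cost: excess capacity gives 83 − 27 = 56; normal capacity gives 36 − 0 = 36. No deviation. ✓
High-cost: normal capacity gives 36 − 0 = 36; excess capacity gives 83 − 50 = 33. No deviation. ✓
Both incentive constraints hold.

Yes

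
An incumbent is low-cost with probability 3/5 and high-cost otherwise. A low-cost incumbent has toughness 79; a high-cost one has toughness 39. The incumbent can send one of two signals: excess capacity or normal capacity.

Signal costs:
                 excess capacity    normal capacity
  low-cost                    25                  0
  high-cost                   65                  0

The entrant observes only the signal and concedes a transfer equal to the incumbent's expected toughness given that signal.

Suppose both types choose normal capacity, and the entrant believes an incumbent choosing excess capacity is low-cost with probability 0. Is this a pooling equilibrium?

Yes

On the equilibrium path (normal capacity) the entrant holds the prior 3/5 and pays 3/5·79 + 2/5·39 = 63. Off-path (excess capacity) belief 0 gives 0·79 + 1·39 = 39.
Low-cost: normal capacity gives 63 − 0 = 63; excess capacity gives 39 − 25 = 14. Stays. ✓
High-cost: normal capacity gives 63 − 0 = 63; excess capacity gives 39 − 65 = -26. Stays. ✓
Beliefs are Bayes-consistent on-path and both types best-respond.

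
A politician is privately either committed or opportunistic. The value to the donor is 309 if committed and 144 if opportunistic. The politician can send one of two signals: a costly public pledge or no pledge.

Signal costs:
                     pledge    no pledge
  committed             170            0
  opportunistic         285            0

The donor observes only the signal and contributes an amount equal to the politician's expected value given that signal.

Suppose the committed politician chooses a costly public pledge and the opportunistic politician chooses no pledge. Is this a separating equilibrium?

No

Under separation the donor infers type exactly: pledge → committed (pays 309), no pledge → opportunistic (pays 144).
Committed: pledge gives 309 − 170 = 139; no pledge gives 144 − 0 = 144. Would deviate. ✗
Opportunistic: no pledge gives 144 − 0 = 144; pledge gives 309 − 285 = 24. No deviation. ✓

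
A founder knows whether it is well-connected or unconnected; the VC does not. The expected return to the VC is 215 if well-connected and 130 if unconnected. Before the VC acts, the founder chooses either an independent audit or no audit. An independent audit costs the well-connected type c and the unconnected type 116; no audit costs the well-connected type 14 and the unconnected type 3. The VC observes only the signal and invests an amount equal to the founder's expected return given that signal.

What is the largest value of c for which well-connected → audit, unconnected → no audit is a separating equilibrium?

99

Under separation: audit → well-connected (pays 215); no audit → unconnected (pays 130).
Unconnected: 130 − 3 = 127 ≥ 215 − 116 = 99. Holds regardless of c. ✓
Well-connected: 215 − c ≥ 130 − 14, so c ≤ 215 − 116 = 99.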